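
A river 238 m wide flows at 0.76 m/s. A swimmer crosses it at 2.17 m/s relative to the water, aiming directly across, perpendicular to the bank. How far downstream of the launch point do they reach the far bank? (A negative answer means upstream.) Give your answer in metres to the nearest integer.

83 m

Perpendicular speed = 2.170 m/s; crossing time = 238 / 2.170 = 109.677 s.
Net downstream speed = 0.760 m/s.
Drift = 0.760 × 109.677 = 83.355 m (downstream).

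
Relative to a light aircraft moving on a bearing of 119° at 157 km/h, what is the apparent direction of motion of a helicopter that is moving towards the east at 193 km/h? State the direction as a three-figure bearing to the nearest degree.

036°

Taking east as x and north as y: helicopter velocity = (193.000, 0.000) km/h; light aircraft velocity = (137.315, -76.115) km/h.
Velocity of helicopter relative to light aircraft = (193.000, 0.000) − (137.315, -76.115) = (55.685, 76.115) km/h.
Bearing = atan2(55.68, 76.12) = 36.19° clockwise from north.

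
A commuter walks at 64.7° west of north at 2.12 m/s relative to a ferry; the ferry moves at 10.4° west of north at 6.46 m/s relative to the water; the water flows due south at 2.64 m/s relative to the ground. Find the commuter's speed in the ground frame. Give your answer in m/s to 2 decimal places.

5.55 m/s

In east/north components (m/s): commuter relative to ferry = (-1.917, 0.906); ferry relative to water = (-1.166, 6.354); water relative to ground = (0.000, -2.640).
Sum = (-3.083, 4.620) m/s.
Speed = |(-3.083, 4.620)| = 5.554 m/s.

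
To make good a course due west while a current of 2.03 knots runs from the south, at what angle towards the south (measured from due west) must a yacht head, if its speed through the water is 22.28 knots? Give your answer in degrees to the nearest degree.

The current pushes perpendicular to the desired track; the heading must have a component into the current equal to 2.03 knots: 22.28 sin θ = 2.03.
sin θ = 0.0911, so θ = 5.228°.

5°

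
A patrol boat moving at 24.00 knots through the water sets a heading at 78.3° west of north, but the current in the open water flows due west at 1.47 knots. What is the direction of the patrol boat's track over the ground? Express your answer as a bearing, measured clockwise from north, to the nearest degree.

281°

Taking east as x and north as y: velocity relative to the water = (-23.501, 4.867) knots; the water relative to ground = (-1.470, 0.000) knots.
Velocity relative to ground = (-23.501, 4.867) + (-1.470, 0.000) = (-24.971, 4.867) knots.
Bearing = atan2(-24.97, 4.87) = 281.03° clockwise from north.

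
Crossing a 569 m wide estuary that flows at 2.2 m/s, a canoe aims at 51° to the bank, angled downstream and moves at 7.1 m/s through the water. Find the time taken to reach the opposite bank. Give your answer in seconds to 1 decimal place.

The component of the canoe's velocity perpendicular to the bank is 7.1 × sin 51° = 5.518 m/s.
The flow acts along the bank and has no component across it.
Time = 569 / 5.518 = 103.122 s.

103.1 s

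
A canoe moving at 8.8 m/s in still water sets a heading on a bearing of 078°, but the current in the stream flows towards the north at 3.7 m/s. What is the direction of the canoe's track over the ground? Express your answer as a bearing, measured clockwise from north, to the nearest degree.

Taking east as x and north as y: velocity relative to the water = (8.608, 1.830) m/s; the water relative to ground = (0.000, 3.700) m/s.
Velocity relative to ground = (8.608, 1.830) + (0.000, 3.700) = (8.608, 5.530) m/s.
Bearing = atan2(8.61, 5.53) = 57.28° clockwise from north.

057°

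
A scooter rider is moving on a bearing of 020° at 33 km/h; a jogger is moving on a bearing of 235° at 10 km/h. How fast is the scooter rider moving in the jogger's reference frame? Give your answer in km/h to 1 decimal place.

Taking east as x and north as y: scooter rider velocity = (11.287, 31.010) km/h; jogger velocity = (-8.192, -5.736) km/h.
Velocity of scooter rider relative to jogger = (11.287, 31.010) − (-8.192, -5.736) = (19.478, 36.746) km/h.
Magnitude = |(19.478, 36.746)| = 41.589 km/h.

41.6 km/h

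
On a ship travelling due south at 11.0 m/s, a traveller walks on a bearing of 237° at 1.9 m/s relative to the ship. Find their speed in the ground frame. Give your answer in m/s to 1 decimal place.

Taking east as x and north as y: ship velocity = (0.000, -11.000) m/s; traveller velocity relative to ship = (-1.593, -1.035) m/s.
Velocity relative to ground = (0.000, -11.000) + (-1.593, -1.035) = (-1.593, -12.035) m/s.
Speed = |(-1.593, -12.035)| = 12.140 m/s.

12.1 m/s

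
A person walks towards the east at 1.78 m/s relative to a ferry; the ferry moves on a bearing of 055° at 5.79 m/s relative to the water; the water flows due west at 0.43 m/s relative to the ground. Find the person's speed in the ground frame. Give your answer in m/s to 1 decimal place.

6.9 m/s

In east/north components (m/s): person relative to ferry = (1.780, 0.000); ferry relative to water = (4.743, 3.321); water relative to ground = (-0.430, 0.000).
Sum = (6.093, 3.321) m/s.
Speed = |(6.093, 3.321)| = 6.939 m/s.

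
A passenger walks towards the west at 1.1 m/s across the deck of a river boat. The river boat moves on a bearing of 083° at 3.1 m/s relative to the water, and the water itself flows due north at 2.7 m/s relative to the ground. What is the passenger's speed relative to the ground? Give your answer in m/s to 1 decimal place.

3.7 m/s

In east/north components (m/s): passenger relative to river boat = (-1.100, 0.000); river boat relative to water = (3.077, 0.378); water relative to ground = (0.000, 2.700).
Sum = (1.977, 3.078) m/s.
Speed = |(1.977, 3.078)| = 3.658 m/s.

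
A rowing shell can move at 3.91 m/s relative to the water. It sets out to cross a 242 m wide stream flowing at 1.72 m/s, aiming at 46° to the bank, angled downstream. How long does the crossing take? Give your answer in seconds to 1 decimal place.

The component of the rowing shell's velocity perpendicular to the bank is 3.91 × sin 46° = 2.813 m/s.
The flow acts along the bank and has no component across it.
Time = 242 / 2.813 = 86.041 s.

86.0 s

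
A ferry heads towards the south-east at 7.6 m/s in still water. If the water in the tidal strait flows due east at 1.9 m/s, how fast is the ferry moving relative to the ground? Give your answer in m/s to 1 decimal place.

9.0 m/s

Taking east as x and north as y: velocity relative to the water = (5.374, -5.374) m/s; the water relative to ground = (1.900, 0.000) m/s.
Velocity relative to ground = (5.374, -5.374) + (1.900, 0.000) = (7.274, -5.374) m/s.
Speed = |(7.274, -5.374)| = 9.044 m/s.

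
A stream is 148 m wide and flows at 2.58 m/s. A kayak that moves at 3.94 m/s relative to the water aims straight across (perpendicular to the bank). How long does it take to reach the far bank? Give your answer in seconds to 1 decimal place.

37.6 s

The component of the kayak's velocity perpendicular to the bank is 3.94 m/s.
Only the cross-stream component determines the crossing time; the current contributes nothing perpendicular to the bank.
Time = 148 / 3.940 = 37.563 s.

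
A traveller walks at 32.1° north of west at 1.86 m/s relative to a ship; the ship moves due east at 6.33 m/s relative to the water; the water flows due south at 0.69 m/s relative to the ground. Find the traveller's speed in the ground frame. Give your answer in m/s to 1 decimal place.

In east/north components (m/s): traveller relative to ship = (-1.576, 0.988); ship relative to water = (6.330, 0.000); water relative to ground = (0.000, -0.690).
Sum = (4.754, 0.298) m/s.
Speed = |(4.754, 0.298)| = 4.764 m/s.

4.8 m/s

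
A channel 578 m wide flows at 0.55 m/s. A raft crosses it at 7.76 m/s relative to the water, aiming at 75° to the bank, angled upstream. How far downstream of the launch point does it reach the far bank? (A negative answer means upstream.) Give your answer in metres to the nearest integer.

Perpendicular speed = 7.496 m/s; crossing time = 578 / 7.496 = 77.112 s.
Net downstream speed = -1.458 m/s.
Drift = -1.458 × 77.112 = -112.463 m (upstream).

-112 m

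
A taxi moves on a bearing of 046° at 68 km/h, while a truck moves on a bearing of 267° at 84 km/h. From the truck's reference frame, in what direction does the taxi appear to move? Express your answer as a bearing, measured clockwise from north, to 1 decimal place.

Taking east as x and north as y: taxi velocity = (48.915, 47.237) km/h; truck velocity = (-83.885, -4.396) km/h.
Velocity of taxi relative to truck = (48.915, 47.237) − (-83.885, -4.396) = (132.800, 51.633) km/h.
Bearing = atan2(132.80, 51.63) = 68.75° clockwise from north.

068.8°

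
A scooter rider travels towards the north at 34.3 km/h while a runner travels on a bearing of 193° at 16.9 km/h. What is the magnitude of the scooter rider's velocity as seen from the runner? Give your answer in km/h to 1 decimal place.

Taking east as x and north as y: scooter rider velocity = (0.000, 34.300) km/h; runner velocity = (-3.802, -16.467) km/h.
Velocity of scooter rider relative to runner = (0.000, 34.300) − (-3.802, -16.467) = (3.802, 50.767) km/h.
Magnitude = |(3.802, 50.767)| = 50.909 km/h.

50.9 km/h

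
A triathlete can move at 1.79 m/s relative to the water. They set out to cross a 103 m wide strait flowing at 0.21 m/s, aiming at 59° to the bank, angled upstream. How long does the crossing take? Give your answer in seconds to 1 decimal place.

67.1 s

The component of the triathlete's velocity perpendicular to the bank is 1.79 × sin 59° = 1.534 m/s.
The flow acts along the bank and has no component across it.
Time = 103 / 1.534 = 67.130 s.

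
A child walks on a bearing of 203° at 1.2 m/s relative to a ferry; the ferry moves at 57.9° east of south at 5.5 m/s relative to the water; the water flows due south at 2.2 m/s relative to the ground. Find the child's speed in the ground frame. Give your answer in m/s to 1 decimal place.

7.5 m/s

In east/north components (m/s): child relative to ferry = (-0.469, -1.105); ferry relative to water = (4.659, -2.923); water relative to ground = (0.000, -2.200).
Sum = (4.190, -6.227) m/s.
Speed = |(4.190, -6.227)| = 7.506 m/s.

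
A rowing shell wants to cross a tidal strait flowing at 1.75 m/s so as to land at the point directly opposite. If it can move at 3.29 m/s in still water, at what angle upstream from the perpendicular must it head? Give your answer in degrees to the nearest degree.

To cancel the current, the upstream component of the rowing shell's velocity must equal the flow: 3.29 sin θ = 1.75.
sin θ = 1.75 / 3.29 = 0.5319.
θ = arcsin(0.5319) = 32.135°.

32°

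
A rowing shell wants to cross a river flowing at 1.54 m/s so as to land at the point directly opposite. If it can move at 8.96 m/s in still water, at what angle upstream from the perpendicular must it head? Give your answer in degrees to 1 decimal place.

To cancel the current, the upstream component of the rowing shell's velocity must equal the flow: 8.96 sin θ = 1.54.
sin θ = 1.54 / 8.96 = 0.1719.
θ = arcsin(0.1719) = 9.897°.

9.9°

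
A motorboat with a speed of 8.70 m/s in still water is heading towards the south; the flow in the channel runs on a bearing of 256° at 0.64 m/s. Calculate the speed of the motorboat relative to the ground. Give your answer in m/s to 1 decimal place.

8.9 m/s

Taking east as x and north as y: velocity relative to the water = (0.000, -8.700) m/s; the water relative to ground = (-0.621, -0.155) m/s.
Velocity relative to ground = (0.000, -8.700) + (-0.621, -0.155) = (-0.621, -8.855) m/s.
Speed = |(-0.621, -8.855)| = 8.877 m/s.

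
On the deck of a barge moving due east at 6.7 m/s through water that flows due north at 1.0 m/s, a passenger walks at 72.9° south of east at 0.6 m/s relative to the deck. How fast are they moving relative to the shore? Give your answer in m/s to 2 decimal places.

In east/north components (m/s): passenger relative to barge = (0.176, -0.573); barge relative to water = (6.700, 0.000); water relative to ground = (0.000, 1.000).
Sum = (6.876, 0.427) m/s.
Speed = |(6.876, 0.427)| = 6.890 m/s.

6.89 m/s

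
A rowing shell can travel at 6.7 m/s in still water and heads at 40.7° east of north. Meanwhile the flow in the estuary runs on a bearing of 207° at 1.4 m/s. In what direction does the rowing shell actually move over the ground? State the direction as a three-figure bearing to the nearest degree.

Taking east as x and north as y: velocity relative to the water = (4.369, 5.080) m/s; the water relative to ground = (-0.636, -1.247) m/s.
Velocity relative to ground = (4.369, 5.080) + (-0.636, -1.247) = (3.733, 3.832) m/s.
Bearing = atan2(3.73, 3.83) = 44.25° clockwise from north.

044°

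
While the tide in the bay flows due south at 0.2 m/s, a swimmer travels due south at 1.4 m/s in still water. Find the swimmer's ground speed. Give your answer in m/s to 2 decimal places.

Taking east as x and north as y: velocity relative to the water = (0.000, -1.400) m/s; the water relative to ground = (0.000, -0.200) m/s.
Velocity relative to ground = (0.000, -1.400) + (0.000, -0.200) = (0.000, -1.600) m/s.
Speed = |(0.000, -1.600)| = 1.600 m/s.

1.60 m/s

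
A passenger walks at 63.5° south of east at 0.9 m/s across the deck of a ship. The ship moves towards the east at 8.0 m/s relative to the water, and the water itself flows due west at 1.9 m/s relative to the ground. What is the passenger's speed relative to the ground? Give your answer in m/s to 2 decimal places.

6.55 m/s

In east/north components (m/s): passenger relative to ship = (0.402, -0.805); ship relative to water = (8.000, 0.000); water relative to ground = (-1.900, 0.000).
Sum = (6.502, -0.805) m/s.
Speed = |(6.502, -0.805)| = 6.551 m/s.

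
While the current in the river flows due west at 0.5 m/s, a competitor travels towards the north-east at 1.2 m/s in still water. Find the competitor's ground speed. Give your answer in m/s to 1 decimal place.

0.9 m/s

Taking east as x and north as y: velocity relative to the water = (0.849, 0.849) m/s; the water relative to ground = (-0.500, 0.000) m/s.
Velocity relative to ground = (0.849, 0.849) + (-0.500, 0.000) = (0.349, 0.849) m/s.
Speed = |(0.349, 0.849)| = 0.917 m/s.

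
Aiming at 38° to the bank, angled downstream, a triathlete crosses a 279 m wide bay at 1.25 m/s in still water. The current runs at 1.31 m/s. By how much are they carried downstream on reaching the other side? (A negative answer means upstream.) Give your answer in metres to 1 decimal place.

832.0 m

Perpendicular speed = 0.770 m/s; crossing time = 279 / 0.770 = 362.537 s.
Net downstream speed = 2.295 m/s.
Drift = 2.295 × 362.537 = 832.027 m (downstream).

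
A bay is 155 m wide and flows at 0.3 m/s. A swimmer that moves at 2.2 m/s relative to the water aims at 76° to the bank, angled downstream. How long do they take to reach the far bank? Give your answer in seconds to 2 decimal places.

The component of the swimmer's velocity perpendicular to the bank is 2.2 × sin 76° = 2.135 m/s.
Only the cross-stream component determines the crossing time; the current contributes nothing perpendicular to the bank.
Time = 155 / 2.135 = 72.611 s.

72.61 s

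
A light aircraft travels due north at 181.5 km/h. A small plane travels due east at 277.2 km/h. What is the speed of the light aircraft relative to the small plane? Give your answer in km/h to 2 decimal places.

Taking east as x and north as y: light aircraft velocity = (0.000, 181.500) km/h; small plane velocity = (277.200, 0.000) km/h.
Velocity of light aircraft relative to small plane = (0.000, 181.500) − (277.200, 0.000) = (-277.200, 181.500) km/h.
Magnitude = |(-277.200, 181.500)| = 331.334 km/h.

331.33 km/h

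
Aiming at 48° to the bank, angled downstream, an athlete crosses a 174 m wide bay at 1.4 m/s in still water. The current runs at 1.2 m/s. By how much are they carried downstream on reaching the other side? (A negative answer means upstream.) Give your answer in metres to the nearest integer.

357 m

Perpendicular speed = 1.040 m/s; crossing time = 174 / 1.040 = 167.243 s.
Net downstream speed = 2.137 m/s.
Drift = 2.137 × 167.243 = 357.362 m (downstream).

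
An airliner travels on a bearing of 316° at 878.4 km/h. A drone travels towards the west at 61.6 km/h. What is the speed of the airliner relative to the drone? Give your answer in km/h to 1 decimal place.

836.8 km/h

Taking east as x and north as y: airliner velocity = (-610.188, 631.868) km/h; drone velocity = (-61.600, 0.000) km/h.
Velocity of airliner relative to drone = (-610.188, 631.868) − (-61.600, 0.000) = (-548.588, 631.868) km/h.
Magnitude = |(-548.588, 631.868)| = 836.783 km/h.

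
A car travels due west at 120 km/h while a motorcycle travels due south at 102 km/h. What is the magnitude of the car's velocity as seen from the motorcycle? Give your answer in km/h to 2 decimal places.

Taking east as x and north as y: car velocity = (-120.000, 0.000) km/h; motorcycle velocity = (0.000, -102.000) km/h.
Velocity of car relative to motorcycle = (-120.000, 0.000) − (0.000, -102.000) = (-120.000, 102.000) km/h.
Magnitude = |(-120.000, 102.000)| = 157.493 km/h.

157.49 km/h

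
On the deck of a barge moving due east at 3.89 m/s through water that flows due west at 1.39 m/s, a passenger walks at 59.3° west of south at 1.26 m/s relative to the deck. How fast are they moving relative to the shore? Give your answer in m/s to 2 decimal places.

1.56 m/s

In east/north components (m/s): passenger relative to barge = (-1.083, -0.643); barge relative to water = (3.890, 0.000); water relative to ground = (-1.390, 0.000).
Sum = (1.417, -0.643) m/s.
Speed = |(1.417, -0.643)| = 1.556 m/s.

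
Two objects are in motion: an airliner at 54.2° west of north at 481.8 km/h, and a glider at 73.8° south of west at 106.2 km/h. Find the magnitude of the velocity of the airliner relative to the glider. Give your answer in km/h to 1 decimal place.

527.0 km/h

Taking east as x and north as y: airliner velocity = (-390.771, 281.833) km/h; glider velocity = (-29.629, -101.983) km/h.
Velocity of airliner relative to glider = (-390.771, 281.833) − (-29.629, -101.983) = (-361.142, 383.816) km/h.
Magnitude = |(-361.142, 383.816)| = 527.008 km/h.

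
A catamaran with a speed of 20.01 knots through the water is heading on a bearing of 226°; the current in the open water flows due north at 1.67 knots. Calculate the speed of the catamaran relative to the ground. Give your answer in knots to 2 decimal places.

18.89 knots

Taking east as x and north as y: velocity relative to the water = (-14.394, -13.900) knots; the water relative to ground = (0.000, 1.670) knots.
Velocity relative to ground = (-14.394, -13.900) + (0.000, 1.670) = (-14.394, -12.230) knots.
Speed = |(-14.394, -12.230)| = 18.888 knots.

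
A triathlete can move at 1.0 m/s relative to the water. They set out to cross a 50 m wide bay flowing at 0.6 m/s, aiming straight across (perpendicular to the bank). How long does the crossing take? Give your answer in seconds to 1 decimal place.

50.0 s

The component of the triathlete's velocity perpendicular to the bank is 1.0 m/s.
The current is parallel to the bank, so it does not affect the crossing time.
Time = 50 / 1.000 = 50.000 s.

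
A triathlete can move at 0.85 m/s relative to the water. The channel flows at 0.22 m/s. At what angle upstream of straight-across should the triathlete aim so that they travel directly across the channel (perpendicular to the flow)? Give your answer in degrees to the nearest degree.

To cancel the current, the upstream component of the triathlete's velocity must equal the flow: 0.85 sin θ = 0.22.
sin θ = 0.22 / 0.85 = 0.2588.
θ = arcsin(0.2588) = 15.000°.

15°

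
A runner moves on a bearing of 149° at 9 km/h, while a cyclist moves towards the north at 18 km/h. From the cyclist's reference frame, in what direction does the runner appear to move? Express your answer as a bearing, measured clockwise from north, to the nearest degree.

170°

Taking east as x and north as y: runner velocity = (4.635, -7.715) km/h; cyclist velocity = (0.000, 18.000) km/h.
Velocity of runner relative to cyclist = (4.635, -7.715) − (0.000, 18.000) = (4.635, -25.715) km/h.
Bearing = atan2(4.64, -25.71) = 169.78° clockwise from north.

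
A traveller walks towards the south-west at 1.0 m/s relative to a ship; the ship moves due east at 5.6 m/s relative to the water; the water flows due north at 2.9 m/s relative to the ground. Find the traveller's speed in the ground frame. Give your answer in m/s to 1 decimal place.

In east/north components (m/s): traveller relative to ship = (-0.707, -0.707); ship relative to water = (5.600, 0.000); water relative to ground = (0.000, 2.900).
Sum = (4.893, 2.193) m/s.
Speed = |(4.893, 2.193)| = 5.362 m/s.

5.4 m/s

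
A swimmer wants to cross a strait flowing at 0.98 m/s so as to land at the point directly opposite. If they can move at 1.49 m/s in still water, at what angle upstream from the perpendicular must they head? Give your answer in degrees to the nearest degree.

To cancel the current, the upstream component of the swimmer's velocity must equal the flow: 1.49 sin θ = 0.98.
sin θ = 0.98 / 1.49 = 0.6577.
θ = arcsin(0.6577) = 41.126°.

41°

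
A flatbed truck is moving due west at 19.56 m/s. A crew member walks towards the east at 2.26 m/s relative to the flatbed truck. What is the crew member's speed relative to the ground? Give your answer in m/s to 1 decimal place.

17.3 m/s

Taking east as x and north as y: flatbed truck velocity = (-19.560, 0.000) m/s; crew member velocity relative to flatbed truck = (2.260, 0.000) m/s.
Velocity relative to ground = (-19.560, 0.000) + (2.260, 0.000) = (-17.300, 0.000) m/s.
Speed = |(-17.300, 0.000)| = 17.300 m/s.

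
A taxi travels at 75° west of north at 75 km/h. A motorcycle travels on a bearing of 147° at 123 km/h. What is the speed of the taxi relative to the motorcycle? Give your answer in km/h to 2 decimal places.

185.65 km/h

Taking east as x and north as y: taxi velocity = (-72.444, 19.411) km/h; motorcycle velocity = (66.991, -103.156) km/h.
Velocity of taxi relative to motorcycle = (-72.444, 19.411) − (66.991, -103.156) = (-139.435, 122.568) km/h.
Magnitude = |(-139.435, 122.568)| = 185.648 km/h.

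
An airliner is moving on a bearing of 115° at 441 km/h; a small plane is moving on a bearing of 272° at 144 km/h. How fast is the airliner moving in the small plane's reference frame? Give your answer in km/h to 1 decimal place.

Taking east as x and north as y: airliner velocity = (399.682, -186.375) km/h; small plane velocity = (-143.912, 5.026) km/h.
Velocity of airliner relative to small plane = (399.682, -186.375) − (-143.912, 5.026) = (543.594, -191.400) km/h.
Magnitude = |(543.594, -191.400)| = 576.306 km/h.

576.3 km/h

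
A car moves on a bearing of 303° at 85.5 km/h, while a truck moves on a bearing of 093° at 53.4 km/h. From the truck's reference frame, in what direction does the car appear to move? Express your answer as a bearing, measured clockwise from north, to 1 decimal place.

291.5°

Taking east as x and north as y: car velocity = (-71.706, 46.567) km/h; truck velocity = (53.327, -2.795) km/h.
Velocity of car relative to truck = (-71.706, 46.567) − (53.327, -2.795) = (-125.033, 49.361) km/h.
Bearing = atan2(-125.03, 49.36) = 291.54° clockwise from north.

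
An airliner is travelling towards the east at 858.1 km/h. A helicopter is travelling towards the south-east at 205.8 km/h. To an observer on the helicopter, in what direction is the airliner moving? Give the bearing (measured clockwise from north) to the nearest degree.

078°

Taking east as x and north as y: airliner velocity = (858.100, 0.000) km/h; helicopter velocity = (145.523, -145.523) km/h.
Velocity of airliner relative to helicopter = (858.100, 0.000) − (145.523, -145.523) = (712.577, 145.523) km/h.
Bearing = atan2(712.58, 145.52) = 78.46° clockwise from north.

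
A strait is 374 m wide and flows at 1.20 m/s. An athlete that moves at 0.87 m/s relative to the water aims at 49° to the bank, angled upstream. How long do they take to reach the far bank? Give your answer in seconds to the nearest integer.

The component of the athlete's velocity perpendicular to the bank is 0.87 × sin 49° = 0.657 m/s.
Only the cross-stream component determines the crossing time; the current contributes nothing perpendicular to the bank.
Time = 374 / 0.657 = 569.603 s.

570 s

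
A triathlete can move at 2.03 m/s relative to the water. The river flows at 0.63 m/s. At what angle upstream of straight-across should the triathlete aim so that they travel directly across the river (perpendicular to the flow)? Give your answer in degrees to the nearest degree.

To cancel the current, the upstream component of the triathlete's velocity must equal the flow: 2.03 sin θ = 0.63.
sin θ = 0.63 / 2.03 = 0.3103.
θ = arcsin(0.3103) = 18.080°.

18°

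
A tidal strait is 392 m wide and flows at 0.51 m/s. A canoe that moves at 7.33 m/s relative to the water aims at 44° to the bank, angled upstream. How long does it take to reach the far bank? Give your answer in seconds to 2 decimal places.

The component of the canoe's velocity perpendicular to the bank is 7.33 × sin 44° = 5.092 m/s.
The current is parallel to the bank, so it does not affect the crossing time.
Time = 392 / 5.092 = 76.986 s.

76.99 s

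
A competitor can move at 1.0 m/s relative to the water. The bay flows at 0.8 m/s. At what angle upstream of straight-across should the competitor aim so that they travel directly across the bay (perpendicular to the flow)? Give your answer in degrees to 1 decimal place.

To cancel the current, the upstream component of the competitor's velocity must equal the flow: 1.0 sin θ = 0.8.
sin θ = 0.8 / 1.0 = 0.8000.
θ = arcsin(0.8000) = 53.130°.

53.1°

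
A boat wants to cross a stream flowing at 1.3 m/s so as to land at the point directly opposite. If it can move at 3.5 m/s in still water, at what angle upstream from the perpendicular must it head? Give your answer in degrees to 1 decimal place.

21.8°

To cancel the current, the upstream component of the boat's velocity must equal the flow: 3.5 sin θ = 1.3.
sin θ = 1.3 / 3.5 = 0.3714.
θ = arcsin(0.3714) = 21.804°.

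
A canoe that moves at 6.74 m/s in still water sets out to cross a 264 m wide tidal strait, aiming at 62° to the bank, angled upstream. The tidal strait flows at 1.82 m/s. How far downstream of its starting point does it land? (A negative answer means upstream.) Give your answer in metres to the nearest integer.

Perpendicular speed = 5.951 m/s; crossing time = 264 / 5.951 = 44.362 s.
Net downstream speed = -1.344 m/s.
Drift = -1.344 × 44.362 = -59.633 m (upstream).

-60 m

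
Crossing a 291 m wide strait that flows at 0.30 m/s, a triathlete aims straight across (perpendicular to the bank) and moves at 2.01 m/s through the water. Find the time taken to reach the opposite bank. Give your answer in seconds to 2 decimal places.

The component of the triathlete's velocity perpendicular to the bank is 2.01 m/s.
The current is parallel to the bank, so it does not affect the crossing time.
Time = 291 / 2.010 = 144.776 s.

144.78 s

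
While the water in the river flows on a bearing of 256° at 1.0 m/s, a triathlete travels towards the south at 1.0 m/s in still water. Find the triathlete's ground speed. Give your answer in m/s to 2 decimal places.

1.58 m/s

Taking east as x and north as y: velocity relative to the water = (0.000, -1.000) m/s; the water relative to ground = (-0.970, -0.242) m/s.
Velocity relative to ground = (0.000, -1.000) + (-0.970, -0.242) = (-0.970, -1.242) m/s.
Speed = |(-0.970, -1.242)| = 1.576 m/s.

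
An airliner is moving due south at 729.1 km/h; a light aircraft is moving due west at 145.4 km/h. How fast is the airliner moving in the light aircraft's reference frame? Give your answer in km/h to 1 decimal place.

743.5 km/h

Taking east as x and north as y: airliner velocity = (0.000, -729.100) km/h; light aircraft velocity = (-145.400, 0.000) km/h.
Velocity of airliner relative to light aircraft = (0.000, -729.100) − (-145.400, 0.000) = (145.400, -729.100) km/h.
Magnitude = |(145.400, -729.100)| = 743.457 km/h.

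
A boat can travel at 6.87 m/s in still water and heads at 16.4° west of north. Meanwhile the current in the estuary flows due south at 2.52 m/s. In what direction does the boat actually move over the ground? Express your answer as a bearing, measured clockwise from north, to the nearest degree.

335°

Taking east as x and north as y: velocity relative to the water = (-1.940, 6.590) m/s; the water relative to ground = (0.000, -2.520) m/s.
Velocity relative to ground = (-1.940, 6.590) + (0.000, -2.520) = (-1.940, 4.070) m/s.
Bearing = atan2(-1.94, 4.07) = 334.52° clockwise from north.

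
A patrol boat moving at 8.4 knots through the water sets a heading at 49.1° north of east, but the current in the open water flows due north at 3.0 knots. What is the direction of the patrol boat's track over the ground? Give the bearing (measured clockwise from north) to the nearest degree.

Taking east as x and north as y: velocity relative to the water = (5.500, 6.349) knots; the water relative to ground = (0.000, 3.000) knots.
Velocity relative to ground = (5.500, 6.349) + (0.000, 3.000) = (5.500, 9.349) knots.
Bearing = atan2(5.50, 9.35) = 30.47° clockwise from north.

030°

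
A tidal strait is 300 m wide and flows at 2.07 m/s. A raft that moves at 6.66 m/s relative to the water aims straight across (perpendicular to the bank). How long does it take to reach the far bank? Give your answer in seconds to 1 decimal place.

The component of the raft's velocity perpendicular to the bank is 6.66 m/s.
Only the cross-stream component determines the crossing time; the current contributes nothing perpendicular to the bank.
Time = 300 / 6.660 = 45.045 s.

45.0 s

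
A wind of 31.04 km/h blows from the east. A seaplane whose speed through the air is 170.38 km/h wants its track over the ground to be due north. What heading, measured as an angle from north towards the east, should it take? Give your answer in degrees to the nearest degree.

The wind pushes perpendicular to the desired track; the heading must have a component into the wind equal to 31.04 km/h: 170.38 sin θ = 31.04.
sin θ = 0.1822, so θ = 10.497°.

10°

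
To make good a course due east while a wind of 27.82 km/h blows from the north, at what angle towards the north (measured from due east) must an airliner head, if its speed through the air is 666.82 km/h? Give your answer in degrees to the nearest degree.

The wind pushes perpendicular to the desired track; the heading must have a component into the wind equal to 27.82 km/h: 666.82 sin θ = 27.82.
sin θ = 0.0417, so θ = 2.391°.

2°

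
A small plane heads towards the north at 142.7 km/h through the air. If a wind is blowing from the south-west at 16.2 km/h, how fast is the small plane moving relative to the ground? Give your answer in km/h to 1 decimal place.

154.6 km/h

Taking east as x and north as y: velocity relative to the air = (0.000, 142.700) km/h; the air relative to ground = (11.455, 11.455) km/h.
Velocity relative to ground = (0.000, 142.700) + (11.455, 11.455) = (11.455, 154.155) km/h.
Speed = |(11.455, 154.155)| = 154.580 km/h.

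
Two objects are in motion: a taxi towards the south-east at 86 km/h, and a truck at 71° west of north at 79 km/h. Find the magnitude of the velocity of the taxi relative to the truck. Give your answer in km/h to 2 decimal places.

160.78 km/h

Taking east as x and north as y: taxi velocity = (60.811, -60.811) km/h; truck velocity = (-74.696, 25.720) km/h.
Velocity of taxi relative to truck = (60.811, -60.811) − (-74.696, 25.720) = (135.507, -86.531) km/h.
Magnitude = |(135.507, -86.531)| = 160.779 km/h.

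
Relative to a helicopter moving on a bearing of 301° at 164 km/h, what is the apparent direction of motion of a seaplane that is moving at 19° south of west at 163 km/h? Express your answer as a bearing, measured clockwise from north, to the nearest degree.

186°

Taking east as x and north as y: seaplane velocity = (-154.120, -53.068) km/h; helicopter velocity = (-140.575, 84.466) km/h.
Velocity of seaplane relative to helicopter = (-154.120, -53.068) − (-140.575, 84.466) = (-13.544, -137.534) km/h.
Bearing = atan2(-13.54, -137.53) = 185.62° clockwise from north.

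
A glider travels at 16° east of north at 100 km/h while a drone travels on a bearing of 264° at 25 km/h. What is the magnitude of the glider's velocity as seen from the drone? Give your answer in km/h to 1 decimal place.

111.8 km/h

Taking east as x and north as y: glider velocity = (27.564, 96.126) km/h; drone velocity = (-24.863, -2.613) km/h.
Velocity of glider relative to drone = (27.564, 96.126) − (-24.863, -2.613) = (52.427, 98.739) km/h.
Magnitude = |(52.427, 98.739)| = 111.795 km/h.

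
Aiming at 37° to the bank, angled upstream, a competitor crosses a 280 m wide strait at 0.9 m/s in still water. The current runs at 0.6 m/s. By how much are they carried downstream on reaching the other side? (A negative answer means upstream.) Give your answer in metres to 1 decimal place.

-61.4 m

Perpendicular speed = 0.542 m/s; crossing time = 280 / 0.542 = 516.955 s.
Net downstream speed = -0.119 m/s.
Drift = -0.119 × 516.955 = -61.400 m (upstream).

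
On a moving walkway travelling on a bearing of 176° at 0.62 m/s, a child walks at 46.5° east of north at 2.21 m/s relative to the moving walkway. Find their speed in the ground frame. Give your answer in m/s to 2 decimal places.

1.88 m/s

Taking east as x and north as y: moving walkway velocity = (0.043, -0.618) m/s; child velocity relative to moving walkway = (1.603, 1.521) m/s.
Velocity relative to ground = (0.043, -0.618) + (1.603, 1.521) = (1.646, 0.903) m/s.
Speed = |(1.646, 0.903)| = 1.878 m/s.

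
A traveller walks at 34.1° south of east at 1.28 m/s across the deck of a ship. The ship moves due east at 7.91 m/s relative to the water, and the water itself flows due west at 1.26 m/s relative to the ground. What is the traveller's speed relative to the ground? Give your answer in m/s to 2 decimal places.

7.74 m/s

In east/north components (m/s): traveller relative to ship = (1.060, -0.718); ship relative to water = (7.910, 0.000); water relative to ground = (-1.260, 0.000).
Sum = (7.710, -0.718) m/s.
Speed = |(7.710, -0.718)| = 7.743 m/s.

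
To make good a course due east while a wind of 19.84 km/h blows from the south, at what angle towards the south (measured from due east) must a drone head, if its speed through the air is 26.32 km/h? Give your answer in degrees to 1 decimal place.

The wind pushes perpendicular to the desired track; the heading must have a component into the wind equal to 19.84 km/h: 26.32 sin θ = 19.84.
sin θ = 0.7538, so θ = 48.921°.

48.9°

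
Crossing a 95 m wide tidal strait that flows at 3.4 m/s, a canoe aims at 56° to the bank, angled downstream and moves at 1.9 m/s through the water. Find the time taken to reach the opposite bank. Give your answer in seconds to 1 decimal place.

60.3 s

The component of the canoe's velocity perpendicular to the bank is 1.9 × sin 56° = 1.575 m/s.
The current is parallel to the bank, so it does not affect the crossing time.
Time = 95 / 1.575 = 60.311 s.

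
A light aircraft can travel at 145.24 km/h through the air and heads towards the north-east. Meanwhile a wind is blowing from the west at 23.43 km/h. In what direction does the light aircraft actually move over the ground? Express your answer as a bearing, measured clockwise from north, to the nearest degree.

051°

Taking east as x and north as y: velocity relative to the air = (102.700, 102.700) km/h; the air relative to ground = (23.430, 0.000) km/h.
Velocity relative to ground = (102.700, 102.700) + (23.430, 0.000) = (126.130, 102.700) km/h.
Bearing = atan2(126.13, 102.70) = 50.85° clockwise from north.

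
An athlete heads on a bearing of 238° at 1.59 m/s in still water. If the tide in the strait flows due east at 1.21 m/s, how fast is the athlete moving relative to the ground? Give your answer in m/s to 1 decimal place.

0.9 m/s

Taking east as x and north as y: velocity relative to the water = (-1.348, -0.843) m/s; the water relative to ground = (1.210, 0.000) m/s.
Velocity relative to ground = (-1.348, -0.843) + (1.210, 0.000) = (-0.138, -0.843) m/s.
Speed = |(-0.138, -0.843)| = 0.854 m/s.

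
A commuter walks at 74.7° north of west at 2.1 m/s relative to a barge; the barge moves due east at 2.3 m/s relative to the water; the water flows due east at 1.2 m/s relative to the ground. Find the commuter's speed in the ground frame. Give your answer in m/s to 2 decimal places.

In east/north components (m/s): commuter relative to barge = (-0.554, 2.026); barge relative to water = (2.300, 0.000); water relative to ground = (1.200, 0.000).
Sum = (2.946, 2.026) m/s.
Speed = |(2.946, 2.026)| = 3.575 m/s.

3.58 m/s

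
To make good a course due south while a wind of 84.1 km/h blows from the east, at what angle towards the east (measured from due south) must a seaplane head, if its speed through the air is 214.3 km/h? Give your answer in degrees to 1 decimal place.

The wind pushes perpendicular to the desired track; the heading must have a component into the wind equal to 84.1 km/h: 214.3 sin θ = 84.1.
sin θ = 0.3924, so θ = 23.106°.

23.1°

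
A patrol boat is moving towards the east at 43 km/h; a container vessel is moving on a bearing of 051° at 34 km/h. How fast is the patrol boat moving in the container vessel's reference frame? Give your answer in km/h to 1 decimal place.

Taking east as x and north as y: patrol boat velocity = (43.000, 0.000) km/h; container vessel velocity = (26.423, 21.397) km/h.
Velocity of patrol boat relative to container vessel = (43.000, 0.000) − (26.423, 21.397) = (16.577, -21.397) km/h.
Magnitude = |(16.577, -21.397)| = 27.067 km/h.

27.1 km/h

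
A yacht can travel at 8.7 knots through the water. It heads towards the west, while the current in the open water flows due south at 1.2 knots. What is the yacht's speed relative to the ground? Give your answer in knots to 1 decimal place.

8.8 knots

Taking east as x and north as y: velocity relative to the water = (-8.700, 0.000) knots; the water relative to ground = (0.000, -1.200) knots.
Velocity relative to ground = (-8.700, 0.000) + (0.000, -1.200) = (-8.700, -1.200) knots.
Speed = |(-8.700, -1.200)| = 8.782 knots.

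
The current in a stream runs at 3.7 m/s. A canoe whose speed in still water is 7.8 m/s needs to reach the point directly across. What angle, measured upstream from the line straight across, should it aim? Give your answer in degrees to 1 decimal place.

28.3°

To cancel the current, the upstream component of the canoe's velocity must equal the flow: 7.8 sin θ = 3.7.
sin θ = 3.7 / 7.8 = 0.4744.
θ = arcsin(0.4744) = 28.318°.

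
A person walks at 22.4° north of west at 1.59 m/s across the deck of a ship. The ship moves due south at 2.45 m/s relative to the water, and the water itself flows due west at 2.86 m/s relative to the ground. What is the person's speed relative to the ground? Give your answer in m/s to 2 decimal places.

4.71 m/s

In east/north components (m/s): person relative to ship = (-1.470, 0.606); ship relative to water = (0.000, -2.450); water relative to ground = (-2.860, 0.000).
Sum = (-4.330, -1.844) m/s.
Speed = |(-4.330, -1.844)| = 4.706 m/s.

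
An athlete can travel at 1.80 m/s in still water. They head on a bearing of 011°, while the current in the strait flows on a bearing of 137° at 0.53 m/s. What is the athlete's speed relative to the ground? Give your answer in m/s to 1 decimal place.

1.5 m/s

Taking east as x and north as y: velocity relative to the water = (0.343, 1.767) m/s; the water relative to ground = (0.361, -0.388) m/s.
Velocity relative to ground = (0.343, 1.767) + (0.361, -0.388) = (0.705, 1.379) m/s.
Speed = |(0.705, 1.379)| = 1.549 m/s.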